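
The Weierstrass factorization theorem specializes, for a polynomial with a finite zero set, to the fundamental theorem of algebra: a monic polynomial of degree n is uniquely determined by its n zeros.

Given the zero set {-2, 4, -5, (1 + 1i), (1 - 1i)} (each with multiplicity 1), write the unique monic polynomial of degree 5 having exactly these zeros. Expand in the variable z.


The polynomial is p(z) = ∏_{α ∈ S} (z − α), where S = {-2, 4, -5, (1 + 1i), (1 - 1i)}.
Expanding the product yields: p(z) = z^5 + z^4 -22·z^3 + 2·z^2 + 44·z -80.
Note conjugate pairs combine to real quadratics: (z − (1+1i))(z − (1−1i)) = z² − 2z + 2.
The resulting polynomial has degree 5 and real coefficients as required.

p(z) = z^5 + z^4 -22·z^3 + 2·z^2 + 44·z -80.


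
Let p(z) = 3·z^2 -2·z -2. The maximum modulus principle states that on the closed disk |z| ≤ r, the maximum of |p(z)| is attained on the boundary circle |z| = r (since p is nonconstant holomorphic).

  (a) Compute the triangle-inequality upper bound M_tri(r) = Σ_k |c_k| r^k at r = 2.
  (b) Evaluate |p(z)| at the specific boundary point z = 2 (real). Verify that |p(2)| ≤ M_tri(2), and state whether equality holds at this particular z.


Coefficients: c_0 = -2, c_1 = -2, c_2 = 3. Radius r = 2.
Part (a). Triangle bound: M_tri(r) = Σ_k |c_k| r^k
  = |-2|·2^0 + |-2|·2^1 + |3|·2^2
  = 2 + 4 + 12 = 18.
This bounds M(r) := max_{|z|=r} |p(z)| from above; equality holds iff all terms c_k z^k can be made to align in phase at a single z on |z|=r.
Part (b). At z = 2 (real, on the circle |z| = r):
  p(2) = (-2)·2^0 + (-2)·2^1 + (3)·2^2 = 6.
  |p(2)| = 6.
Check: |p(2)| = 6 ≤ 18 = M_tri(2). ✓ Equality does not hold at z = 2 (the coefficients have mixed signs, so the terms do not all align in phase there).

M_tri(2) = 18; |p(2)| = 6; equality at z=2: no.


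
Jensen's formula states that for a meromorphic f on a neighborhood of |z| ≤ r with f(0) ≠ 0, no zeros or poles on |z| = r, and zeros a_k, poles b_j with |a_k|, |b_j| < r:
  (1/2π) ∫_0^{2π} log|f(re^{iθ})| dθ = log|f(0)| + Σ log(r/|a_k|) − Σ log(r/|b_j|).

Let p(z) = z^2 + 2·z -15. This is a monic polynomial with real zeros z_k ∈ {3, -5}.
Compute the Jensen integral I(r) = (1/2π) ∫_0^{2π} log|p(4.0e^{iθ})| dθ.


Zeros: -5, 3; r = 4.0.
Inside |z| < r: 3. Outside (|z| ≥ r): -5.
p(0) = -15, so log|p(0)| = log(15) = 2.7081.
Apply Jensen: I(r) = log|p(0)| + Σ_k log(r/|z_k|), summed over zeros inside |z| < r.
  log(r/|z_k|) for z_k = 3: log(4.0/3) = 0.2877
  Outside zeros (-5) contribute nothing to the Jensen sum.
Sum over inside zeros: 0.2877.
I(r) = log|p(0)| + (inside sum) = 2.7081 + 0.2877 = 2.9957.
Note: since some zeros are outside |z| ≤ r, the simplified n·log(r) form does NOT apply — only the inside zeros contribute.

I(r) ≈ 2.9957.


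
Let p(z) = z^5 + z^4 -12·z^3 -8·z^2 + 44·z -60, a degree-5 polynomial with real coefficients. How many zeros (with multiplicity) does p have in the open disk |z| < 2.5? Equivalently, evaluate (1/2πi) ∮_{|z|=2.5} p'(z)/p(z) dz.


The zeros of p are: (-3 + 1i), (-3 - 1i), 3, (1 + 1i), (1 - 1i).
Their magnitudes are: 3.162, 3.162, 3, 1.414, 1.414.
Zeros with |z| < R = 2.5: (1 + 1i), (1 - 1i).
Count = 2.
By the argument principle, (1/2πi) ∮_{|z|=R} p'(z)/p(z) dz equals exactly this count.

Number of zeros inside |z| < 2.5: 2.


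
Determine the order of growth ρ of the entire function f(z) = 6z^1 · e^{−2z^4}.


M(r) = max_{|z|=r} |6|·|z|^1·|e^{−2z^4}| = 6·r^1 · e^{2r^4} (the factors attain their maxima compatibly on |z|=r). Then log M(r) = log 6 + 1·log r + 2r^4, dominated by the last term, so log log M(r) ~ 4·log r. The polynomial factor 6z^1 contributes only a log r term and does not affect the order. ρ = 4.
Therefore ρ = 4.

Order ρ = 4.


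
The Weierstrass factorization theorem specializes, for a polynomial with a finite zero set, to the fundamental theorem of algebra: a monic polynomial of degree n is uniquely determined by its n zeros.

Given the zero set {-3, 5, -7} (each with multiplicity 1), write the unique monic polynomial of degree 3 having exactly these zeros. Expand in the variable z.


The polynomial is p(z) = ∏_{α ∈ S} (z − α), where S = {-3, 5, -7}.
Expanding the product yields: p(z) = z^3 + 5·z^2 -29·z -105.
The resulting polynomial has degree 3 and real coefficients as required.

p(z) = z^3 + 5·z^2 -29·z -105.


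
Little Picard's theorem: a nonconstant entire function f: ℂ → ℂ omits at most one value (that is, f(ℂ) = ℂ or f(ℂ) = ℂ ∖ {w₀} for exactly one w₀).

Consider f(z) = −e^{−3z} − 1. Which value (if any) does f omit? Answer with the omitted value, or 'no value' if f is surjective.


Little Picard bounds the complement of f(ℂ) to at most one point.
e^{−3z} is never zero on ℂ, so -1·e^{−3z} takes every value in ℂ ∖ {0}. Adding -1 shifts the range to ℂ ∖ {-1}. Thus f omits exactly the value -1.

Omitted value: -1.


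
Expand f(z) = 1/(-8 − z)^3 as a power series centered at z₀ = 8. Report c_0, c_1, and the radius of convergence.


Let w = z − z₀, so z = z₀ + w.
Then -8 − z = -8 − (z₀ + w) = (-8 − z₀) − w = -16 − w.
f(z) = 1/(-16 − w)^3 = (1/(-16)^3) · (1 − w/(-16))^{−3}.
By the binomial series (1−u)^{−3} = Σ_{n≥0} C(n+2, 2) u^n for |u|<1, with u = w/(-16):
  c_n = C(n+2, 2) / (-16)^(n+3).
  c_0 = 1/(-16)^3 = -1/4096.
  c_1 = 3/(-16)^4 = 3/65536.
The series is valid for |w/d| < 1, i.e. |z − z₀| < |d|.
Radius of convergence: R = |-8 − z₀| = |-16| = 16 (distance from z₀ to the singularity z = -8).

c_0 = -1/4096, c_1 = 3/65536; R = 16.


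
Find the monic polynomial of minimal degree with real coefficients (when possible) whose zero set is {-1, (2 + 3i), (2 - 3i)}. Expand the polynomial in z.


The polynomial is p(z) = ∏_{α ∈ S} (z − α), where S = {-1, (2 + 3i), (2 - 3i)}.
Expanding the product yields: p(z) = z^3 -3·z^2 + 9·z + 13.
Note conjugate pairs combine to real quadratics: (z − (2+3i))(z − (2−3i)) = z² − 4z + 13.
The resulting polynomial has degree 3 and real coefficients as required.

p(z) = z^3 -3·z^2 + 9·z + 13.


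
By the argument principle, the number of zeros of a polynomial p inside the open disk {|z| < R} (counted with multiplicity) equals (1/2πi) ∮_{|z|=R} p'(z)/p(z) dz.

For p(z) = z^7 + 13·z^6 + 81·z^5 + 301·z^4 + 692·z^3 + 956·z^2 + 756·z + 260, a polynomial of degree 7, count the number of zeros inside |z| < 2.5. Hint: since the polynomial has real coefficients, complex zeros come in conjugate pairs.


The zeros of p are: (-2 + 3i), (-2 - 3i), (-1 + 1i), (-1 - 1i), (-3 + 1i), (-3 - 1i), -1.
Their magnitudes are: 3.606, 3.606, 1.414, 1.414, 3.162, 3.162, 1.
Zeros with |z| < R = 2.5: (-1 + 1i), (-1 - 1i), -1.
Count = 3.
By the argument principle, (1/2πi) ∮_{|z|=R} p'(z)/p(z) dz equals exactly this count.

Number of zeros inside |z| < 2.5: 3.


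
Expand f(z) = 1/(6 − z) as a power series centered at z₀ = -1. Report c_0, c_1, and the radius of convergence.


Let w = z − z₀, so z = z₀ + w.
Then 6 − z = 6 − (z₀ + w) = (6 − z₀) − w = 7 − w.
f(z) = 1/(7 − w) = (1/(7)) · 1/(1 − w/(7)) = Σ_{n≥0} w^n / (7)^(n+1).
So c_n = 1/(7)^(n+1):
  c_0 = 1/(7)^1 = 1/7.
  c_1 = 1/(7)^2 = 1/49.
The series is valid for |w/d| < 1, i.e. |z − z₀| < |d|.
Radius of convergence: R = |6 − z₀| = |7| = 7 (distance from z₀ to the singularity z = 6).

c_0 = 1/7, c_1 = 1/49; R = 7.


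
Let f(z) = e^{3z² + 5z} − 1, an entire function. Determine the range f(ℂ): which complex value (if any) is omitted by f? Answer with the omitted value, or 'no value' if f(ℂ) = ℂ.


Little Picard bounds the complement of f(ℂ) to at most one point.
The exponent g(z) = 3z² + 5z is a nonconstant polynomial, hence surjective onto ℂ. So e^{g(z)} takes every value in {e^w : w ∈ ℂ} = ℂ ∖ {0}. Adding -1 shifts the range to ℂ ∖ {-1}. f omits exactly -1.

Omitted value: -1.


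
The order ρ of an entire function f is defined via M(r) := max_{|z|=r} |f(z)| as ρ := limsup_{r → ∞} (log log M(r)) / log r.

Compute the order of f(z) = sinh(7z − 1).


sinh(w) is a linear combination of e^{iw} and e^{−iw} (or e^w, e^{−w} in the hyperbolic case), so |sinh(w)| ≤ e^{|w|}. With w = 7z − 1, |w| ≤ 7|z| + 1 = 7r + 1 on |z| = r, giving M(r) ≤ e^{7r + 1}, so ρ ≤ 1. On a suitable ray (z = it for sin/cos; z = t for sinh/cosh, t real → ∞), |sinh(7z − 1)| grows like e^{7|t|}/2, so ρ ≥ 1. Hence ρ = 1.
Therefore ρ = 1.

Order ρ = 1.


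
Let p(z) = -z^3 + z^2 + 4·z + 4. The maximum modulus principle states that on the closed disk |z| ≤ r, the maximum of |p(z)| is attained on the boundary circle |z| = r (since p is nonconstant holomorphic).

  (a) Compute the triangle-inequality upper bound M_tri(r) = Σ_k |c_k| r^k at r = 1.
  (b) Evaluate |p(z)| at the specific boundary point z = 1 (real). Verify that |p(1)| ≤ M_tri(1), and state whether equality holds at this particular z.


Coefficients: c_0 = 4, c_1 = 4, c_2 = 1, c_3 = -1. Radius r = 1.
Part (a). Triangle bound: M_tri(r) = Σ_k |c_k| r^k
  = |4|·1^0 + |4|·1^1 + |1|·1^2 + |-1|·1^3
  = 4 + 4 + 1 + 1 = 10.
This bounds M(r) := max_{|z|=r} |p(z)| from above; equality holds iff all terms c_k z^k can be made to align in phase at a single z on |z|=r.
Part (b). At z = 1 (real, on the circle |z| = r):
  p(1) = (4)·1^0 + (4)·1^1 + (1)·1^2 + (-1)·1^3 = 8.
  |p(1)| = 8.
Check: |p(1)| = 8 ≤ 10 = M_tri(1). ✓ Equality does not hold at z = 1 (the coefficients have mixed signs, so the terms do not all align in phase there).

M_tri(1) = 10; |p(1)| = 8; equality at z=1: no.


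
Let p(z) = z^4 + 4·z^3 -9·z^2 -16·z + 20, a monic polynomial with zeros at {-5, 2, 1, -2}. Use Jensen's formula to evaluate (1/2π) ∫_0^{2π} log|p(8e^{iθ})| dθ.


Zeros: -5, -2, 1, 2; r = 8.
Inside |z| < r: -5, -2, 1, 2. Outside (|z| ≥ r): ∅.
p(0) = 20, so log|p(0)| = log(20) = 2.9957.
Apply Jensen: I(r) = log|p(0)| + Σ_k log(r/|z_k|), summed over zeros inside |z| < r.
  log(r/|z_k|) for z_k = -5: log(8/5) = 0.4700
  log(r/|z_k|) for z_k = 2: log(8/2) = 1.3863
  log(r/|z_k|) for z_k = 1: log(8/1) = 2.0794
  log(r/|z_k|) for z_k = -2: log(8/2) = 1.3863
Sum over inside zeros: 5.3220.
I(r) = log|p(0)| + (inside sum) = 2.9957 + 5.3220 = 8.3178.
Closed form (all zeros inside, monic): I(r) = n·log(r) = 4·log(8) = 8.3178. ✓

I(r) ≈ 8.3178.


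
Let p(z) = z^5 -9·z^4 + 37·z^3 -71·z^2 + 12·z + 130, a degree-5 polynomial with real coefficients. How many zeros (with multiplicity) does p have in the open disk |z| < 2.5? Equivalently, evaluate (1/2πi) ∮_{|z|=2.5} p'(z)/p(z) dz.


The zeros of p are: -1, (2 + 3i), (2 - 3i), (3 + 1i), (3 - 1i).
Their magnitudes are: 1, 3.606, 3.606, 3.162, 3.162.
Zeros with |z| < R = 2.5: -1.
Count = 1.
By the argument principle, (1/2πi) ∮_{|z|=R} p'(z)/p(z) dz equals exactly this count.

Number of zeros inside |z| < 2.5: 1.


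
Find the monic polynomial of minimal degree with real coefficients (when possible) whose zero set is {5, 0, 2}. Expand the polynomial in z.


The polynomial is p(z) = ∏_{α ∈ S} (z − α), where S = {5, 0, 2}.
Expanding the product yields: p(z) = z^3 -7·z^2 + 10·z.
The resulting polynomial has degree 3 and real coefficients as required.

p(z) = z^3 -7·z^2 + 10·z.


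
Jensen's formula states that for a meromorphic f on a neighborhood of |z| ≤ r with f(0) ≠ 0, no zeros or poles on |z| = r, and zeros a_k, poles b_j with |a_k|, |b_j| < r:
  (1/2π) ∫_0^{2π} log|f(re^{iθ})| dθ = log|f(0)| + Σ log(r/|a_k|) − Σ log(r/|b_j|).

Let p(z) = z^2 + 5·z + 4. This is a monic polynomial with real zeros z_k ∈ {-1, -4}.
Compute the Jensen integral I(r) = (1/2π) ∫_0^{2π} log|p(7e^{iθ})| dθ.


Zeros: -4, -1; r = 7.
Inside |z| < r: -4, -1. Outside (|z| ≥ r): ∅.
p(0) = 4, so log|p(0)| = log(4) = 1.3863.
Apply Jensen: I(r) = log|p(0)| + Σ_k log(r/|z_k|), summed over zeros inside |z| < r.
  log(r/|z_k|) for z_k = -1: log(7/1) = 1.9459
  log(r/|z_k|) for z_k = -4: log(7/4) = 0.5596
Sum over inside zeros: 2.5055.
I(r) = log|p(0)| + (inside sum) = 1.3863 + 2.5055 = 3.8918.
Closed form (all zeros inside, monic): I(r) = n·log(r) = 2·log(7) = 3.8918. ✓

I(r) ≈ 3.8918.


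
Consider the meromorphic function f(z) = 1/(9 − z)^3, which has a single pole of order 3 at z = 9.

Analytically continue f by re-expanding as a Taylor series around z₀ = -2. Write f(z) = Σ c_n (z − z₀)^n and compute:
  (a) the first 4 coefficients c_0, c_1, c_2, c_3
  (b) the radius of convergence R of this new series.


Let w = z − z₀, so z = z₀ + w.
Then 9 − z = 9 − (z₀ + w) = (9 − z₀) − w = 11 − w.
f(z) = 1/(11 − w)^3 = (1/(11)^3) · (1 − w/(11))^{−3}.
By the binomial series (1−u)^{−3} = Σ_{n≥0} C(n+2, 2) u^n for |u|<1, with u = w/(11):
  c_n = C(n+2, 2) / (11)^(n+3).
  c_0 = 1/(11)^3 = 1/1331.
  c_1 = 3/(11)^4 = 3/14641.
  c_2 = 6/(11)^5 = 6/161051.
  c_3 = 10/(11)^6 = 10/1771561.
The series is valid for |w/d| < 1, i.e. |z − z₀| < |d|.
Radius of convergence: R = |9 − z₀| = |11| = 11 (distance from z₀ to the singularity z = 9).

c_0 = 1/1331, c_1 = 3/14641, c_2 = 6/161051, c_3 = 10/1771561; R = 11.


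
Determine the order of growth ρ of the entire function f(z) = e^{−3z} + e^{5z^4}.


Each summand is entire of order 1 and 4 respectively (as in the single-exponential case). The order of a sum is at most the max of the orders, so ρ ≤ 4. For the lower bound: on |z|=r choose arg z so that 5z^4 is real positive; then |e^{5z^4}| = e^{5r^4} while |e^{-3z}| ≤ e^{3r^1} = o(e^{5r^4}). So |f| ≥ e^{5r^4}(1 − o(1)) and ρ ≥ 4. Hence ρ = max(1, 4) = 4.
Therefore ρ = 4.

Order ρ = 4.


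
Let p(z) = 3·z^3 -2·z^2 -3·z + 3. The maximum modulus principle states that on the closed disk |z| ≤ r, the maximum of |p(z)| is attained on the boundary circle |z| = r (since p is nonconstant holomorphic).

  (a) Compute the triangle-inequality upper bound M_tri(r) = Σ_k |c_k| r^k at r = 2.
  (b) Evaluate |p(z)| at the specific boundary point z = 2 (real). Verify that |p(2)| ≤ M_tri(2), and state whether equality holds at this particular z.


Coefficients: c_0 = 3, c_1 = -3, c_2 = -2, c_3 = 3. Radius r = 2.
Part (a). Triangle bound: M_tri(r) = Σ_k |c_k| r^k
  = |3|·2^0 + |-3|·2^1 + |-2|·2^2 + |3|·2^3
  = 3 + 6 + 8 + 24 = 41.
This bounds M(r) := max_{|z|=r} |p(z)| from above; equality holds iff all terms c_k z^k can be made to align in phase at a single z on |z|=r.
Part (b). At z = 2 (real, on the circle |z| = r):
  p(2) = (3)·2^0 + (-3)·2^1 + (-2)·2^2 + (3)·2^3 = 13.
  |p(2)| = 13.
Check: |p(2)| = 13 ≤ 41 = M_tri(2). ✓ Equality does not hold at z = 2 (the coefficients have mixed signs, so the terms do not all align in phase there).

M_tri(2) = 41; |p(2)| = 13; equality at z=2: no.


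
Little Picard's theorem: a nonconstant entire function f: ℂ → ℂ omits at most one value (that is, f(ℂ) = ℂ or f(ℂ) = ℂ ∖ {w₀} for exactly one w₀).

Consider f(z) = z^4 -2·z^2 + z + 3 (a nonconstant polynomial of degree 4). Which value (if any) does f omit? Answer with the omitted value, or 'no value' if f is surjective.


Little Picard bounds the complement of f(ℂ) to at most one point.
For every w ∈ ℂ, the equation p(z) − w = 0 is a nonconstant polynomial in z and hence has at least one root by the fundamental theorem of algebra. So p is surjective onto ℂ, omitting no value.

Omitted value: no value.


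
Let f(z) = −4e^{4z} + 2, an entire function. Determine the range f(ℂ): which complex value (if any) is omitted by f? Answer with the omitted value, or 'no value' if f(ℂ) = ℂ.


Little Picard bounds the complement of f(ℂ) to at most one point.
e^{4z} is never zero on ℂ, so -4·e^{4z} takes every value in ℂ ∖ {0}. Adding 2 shifts the range to ℂ ∖ {2}. Thus f omits exactly the value 2.

Omitted value: 2.


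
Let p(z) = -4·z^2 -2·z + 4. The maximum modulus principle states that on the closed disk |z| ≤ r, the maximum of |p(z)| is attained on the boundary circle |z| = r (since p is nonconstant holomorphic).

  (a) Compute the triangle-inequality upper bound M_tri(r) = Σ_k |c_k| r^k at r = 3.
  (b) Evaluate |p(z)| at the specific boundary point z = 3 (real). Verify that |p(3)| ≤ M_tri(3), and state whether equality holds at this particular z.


Coefficients: c_0 = 4, c_1 = -2, c_2 = -4. Radius r = 3.
Part (a). Triangle bound: M_tri(r) = Σ_k |c_k| r^k
  = |4|·3^0 + |-2|·3^1 + |-4|·3^2
  = 4 + 6 + 36 = 46.
This bounds M(r) := max_{|z|=r} |p(z)| from above; equality holds iff all terms c_k z^k can be made to align in phase at a single z on |z|=r.
Part (b). At z = 3 (real, on the circle |z| = r):
  p(3) = (4)·3^0 + (-2)·3^1 + (-4)·3^2 = -38.
  |p(3)| = 38.
Check: |p(3)| = 38 ≤ 46 = M_tri(3). ✓ Equality does not hold at z = 3 (the coefficients have mixed signs, so the terms do not all align in phase there).

M_tri(3) = 46; |p(3)| = 38; equality at z=3: no.


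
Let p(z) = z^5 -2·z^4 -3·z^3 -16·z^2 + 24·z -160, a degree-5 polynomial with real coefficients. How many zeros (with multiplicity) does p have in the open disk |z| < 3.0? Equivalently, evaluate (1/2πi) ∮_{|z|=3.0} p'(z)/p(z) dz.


The zeros of p are: (1 + 2i), (1 - 2i), (-2 + 2i), (-2 - 2i), 4.
Their magnitudes are: 2.236, 2.236, 2.828, 2.828, 4.
Zeros with |z| < R = 3.0: (1 + 2i), (1 - 2i), (-2 + 2i), (-2 - 2i).
Count = 4.
By the argument principle, (1/2πi) ∮_{|z|=R} p'(z)/p(z) dz equals exactly this count.

Number of zeros inside |z| < 3.0: 4.


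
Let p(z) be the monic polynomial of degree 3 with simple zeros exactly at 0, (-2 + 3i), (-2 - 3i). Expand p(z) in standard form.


The polynomial is p(z) = ∏_{α ∈ S} (z − α), where S = {0, (-2 + 3i), (-2 - 3i)}.
Expanding the product yields: p(z) = z^3 + 4·z^2 + 13·z.
Note conjugate pairs combine to real quadratics: (z − (-2+3i))(z − (-2−3i)) = z² + 4z + 13.
The resulting polynomial has degree 3 and real coefficients as required.

p(z) = z^3 + 4·z^2 + 13·z.


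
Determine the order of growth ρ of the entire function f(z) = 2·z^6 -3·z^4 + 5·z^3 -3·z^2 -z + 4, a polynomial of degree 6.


|f(z)| ≤ Σ|c_k|·r^k = O(r^6) as r → ∞. Polynomial growth is O(e^{r^ε}) for every ε > 0 (since r^6/e^{r^ε} → 0), so ρ ≤ ε for all ε > 0, i.e. ρ = 0. Every nonconstant polynomial has order 0.
Therefore ρ = 0.

Order ρ = 0.


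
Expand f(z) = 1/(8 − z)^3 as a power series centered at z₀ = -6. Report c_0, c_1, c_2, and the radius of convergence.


Let w = z − z₀, so z = z₀ + w.
Then 8 − z = 8 − (z₀ + w) = (8 − z₀) − w = 14 − w.
f(z) = 1/(14 − w)^3 = (1/(14)^3) · (1 − w/(14))^{−3}.
By the binomial series (1−u)^{−3} = Σ_{n≥0} C(n+2, 2) u^n for |u|<1, with u = w/(14):
  c_n = C(n+2, 2) / (14)^(n+3).
  c_0 = 1/(14)^3 = 1/2744.
  c_1 = 3/(14)^4 = 3/38416.
  c_2 = 6/(14)^5 = 3/268912.
The series is valid for |w/d| < 1, i.e. |z − z₀| < |d|.
Radius of convergence: R = |8 − z₀| = |14| = 14 (distance from z₀ to the singularity z = 8).

c_0 = 1/2744, c_1 = 3/38416, c_2 = 3/268912; R = 14.


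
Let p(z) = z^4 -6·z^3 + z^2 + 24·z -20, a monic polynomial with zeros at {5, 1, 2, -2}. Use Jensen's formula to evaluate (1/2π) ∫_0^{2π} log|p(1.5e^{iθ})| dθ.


Zeros: -2, 1, 2, 5; r = 1.5.
Inside |z| < r: 1. Outside (|z| ≥ r): -2, 2, 5.
p(0) = -20, so log|p(0)| = log(20) = 2.9957.
Apply Jensen: I(r) = log|p(0)| + Σ_k log(r/|z_k|), summed over zeros inside |z| < r.
  log(r/|z_k|) for z_k = 1: log(1.5/1) = 0.4055
  Outside zeros (-2, 2, 5) contribute nothing to the Jensen sum.
Sum over inside zeros: 0.4055.
I(r) = log|p(0)| + (inside sum) = 2.9957 + 0.4055 = 3.4012.
Note: since some zeros are outside |z| ≤ r, the simplified n·log(r) form does NOT apply — only the inside zeros contribute.

I(r) ≈ 3.4012.


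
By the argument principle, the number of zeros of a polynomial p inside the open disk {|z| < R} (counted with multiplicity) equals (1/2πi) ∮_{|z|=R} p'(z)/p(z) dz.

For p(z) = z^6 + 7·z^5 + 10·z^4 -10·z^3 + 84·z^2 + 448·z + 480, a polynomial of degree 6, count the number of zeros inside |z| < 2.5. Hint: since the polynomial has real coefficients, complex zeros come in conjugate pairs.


The zeros of p are: -2, (2 + 2i), (2 - 2i), -3, (-3 + 1i), (-3 - 1i).
Their magnitudes are: 2, 2.828, 2.828, 3, 3.162, 3.162.
Zeros with |z| < R = 2.5: -2.
Count = 1.
By the argument principle, (1/2πi) ∮_{|z|=R} p'(z)/p(z) dz equals exactly this count.

Number of zeros inside |z| < 2.5: 1.


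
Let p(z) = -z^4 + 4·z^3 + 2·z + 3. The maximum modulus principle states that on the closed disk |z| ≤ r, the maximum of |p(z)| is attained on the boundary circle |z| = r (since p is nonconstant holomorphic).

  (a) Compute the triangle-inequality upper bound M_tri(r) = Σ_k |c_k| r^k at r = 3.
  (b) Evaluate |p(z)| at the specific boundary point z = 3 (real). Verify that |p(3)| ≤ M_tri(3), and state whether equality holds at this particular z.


Coefficients: c_0 = 3, c_1 = 2, c_2 = 0, c_3 = 4, c_4 = -1. Radius r = 3.
Part (a). Triangle bound: M_tri(r) = Σ_k |c_k| r^k
  = |3|·3^0 + |2|·3^1 + |0|·3^2 + |4|·3^3 + |-1|·3^4
  = 3 + 6 + 0 + 108 + 81 = 198.
This bounds M(r) := max_{|z|=r} |p(z)| from above; equality holds iff all terms c_k z^k can be made to align in phase at a single z on |z|=r.
Part (b). At z = 3 (real, on the circle |z| = r):
  p(3) = (3)·3^0 + (2)·3^1 + (0)·3^2 + (4)·3^3 + (-1)·3^4 = 36.
  |p(3)| = 36.
Check: |p(3)| = 36 ≤ 198 = M_tri(3). ✓ Equality does not hold at z = 3 (the coefficients have mixed signs, so the terms do not all align in phase there).

M_tri(3) = 198; |p(3)| = 36; equality at z=3: no.


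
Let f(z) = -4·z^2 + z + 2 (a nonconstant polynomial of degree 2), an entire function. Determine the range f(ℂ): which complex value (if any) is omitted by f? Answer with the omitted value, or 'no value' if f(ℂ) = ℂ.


Little Picard bounds the complement of f(ℂ) to at most one point.
For every w ∈ ℂ, the equation p(z) − w = 0 is a nonconstant polynomial in z and hence has at least one root by the fundamental theorem of algebra. So p is surjective onto ℂ, omitting no value.

Omitted value: no value.


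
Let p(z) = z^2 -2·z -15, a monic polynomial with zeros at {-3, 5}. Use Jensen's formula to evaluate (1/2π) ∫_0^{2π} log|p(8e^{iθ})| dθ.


Zeros: -3, 5; r = 8.
Inside |z| < r: -3, 5. Outside (|z| ≥ r): ∅.
p(0) = -15, so log|p(0)| = log(15) = 2.7081.
Apply Jensen: I(r) = log|p(0)| + Σ_k log(r/|z_k|), summed over zeros inside |z| < r.
  log(r/|z_k|) for z_k = -3: log(8/3) = 0.9808
  log(r/|z_k|) for z_k = 5: log(8/5) = 0.4700
Sum over inside zeros: 1.4508.
I(r) = log|p(0)| + (inside sum) = 2.7081 + 1.4508 = 4.1589.
Closed form (all zeros inside, monic): I(r) = n·log(r) = 2·log(8) = 4.1589. ✓

I(r) ≈ 4.1589.


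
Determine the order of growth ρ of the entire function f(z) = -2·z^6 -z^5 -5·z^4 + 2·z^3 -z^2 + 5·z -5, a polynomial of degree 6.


|f(z)| ≤ Σ|c_k|·r^k = O(r^6) as r → ∞. Polynomial growth is O(e^{r^ε}) for every ε > 0 (since r^6/e^{r^ε} → 0), so ρ ≤ ε for all ε > 0, i.e. ρ = 0. Every nonconstant polynomial has order 0.
Therefore ρ = 0.

Order ρ = 0.


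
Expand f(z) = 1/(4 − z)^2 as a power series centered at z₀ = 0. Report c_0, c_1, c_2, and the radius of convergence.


Let w = z − z₀, so z = z₀ + w.
Then 4 − z = 4 − (z₀ + w) = (4 − z₀) − w = 4 − w.
f(z) = 1/(4 − w)^2 = (1/(4)^2) · (1 − w/(4))^{−2}.
By the binomial series (1−u)^{−2} = Σ_{n≥0} C(n+1, 1) u^n for |u|<1, with u = w/(4):
  c_n = C(n+1, 1) / (4)^(n+2).
  c_0 = 1/(4)^2 = 1/16.
  c_1 = 2/(4)^3 = 1/32.
  c_2 = 3/(4)^4 = 3/256.
The series is valid for |w/d| < 1, i.e. |z − z₀| < |d|.
Radius of convergence: R = |4 − z₀| = |4| = 4 (distance from z₀ to the singularity z = 4).

c_0 = 1/16, c_1 = 1/32, c_2 = 3/256; R = 4.


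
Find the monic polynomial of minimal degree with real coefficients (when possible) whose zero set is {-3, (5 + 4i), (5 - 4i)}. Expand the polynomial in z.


The polynomial is p(z) = ∏_{α ∈ S} (z − α), where S = {-3, (5 + 4i), (5 - 4i)}.
Expanding the product yields: p(z) = z^3 -7·z^2 + 11·z + 123.
Note conjugate pairs combine to real quadratics: (z − (5+4i))(z − (5−4i)) = z² − 10z + 41.
The resulting polynomial has degree 3 and real coefficients as required.

p(z) = z^3 -7·z^2 + 11·z + 123.


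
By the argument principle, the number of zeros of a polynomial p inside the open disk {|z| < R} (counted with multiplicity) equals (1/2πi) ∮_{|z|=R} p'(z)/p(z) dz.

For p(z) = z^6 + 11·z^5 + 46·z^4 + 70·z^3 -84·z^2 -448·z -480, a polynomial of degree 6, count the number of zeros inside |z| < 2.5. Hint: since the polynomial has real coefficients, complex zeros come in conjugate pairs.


The zeros of p are: (-2 + 2i), (-2 - 2i), -3, 2, (-3 + 1i), (-3 - 1i).
Their magnitudes are: 2.828, 2.828, 3, 2, 3.162, 3.162.
Zeros with |z| < R = 2.5: 2.
Count = 1.
By the argument principle, (1/2πi) ∮_{|z|=R} p'(z)/p(z) dz equals exactly this count.

Number of zeros inside |z| < 2.5: 1.


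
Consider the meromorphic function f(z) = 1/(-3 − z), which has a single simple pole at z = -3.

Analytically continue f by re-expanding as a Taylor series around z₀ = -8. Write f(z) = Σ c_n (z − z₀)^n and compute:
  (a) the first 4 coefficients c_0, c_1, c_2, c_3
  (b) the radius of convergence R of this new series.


Let w = z − z₀, so z = z₀ + w.
Then -3 − z = -3 − (z₀ + w) = (-3 − z₀) − w = 5 − w.
f(z) = 1/(5 − w) = (1/(5)) · 1/(1 − w/(5)) = Σ_{n≥0} w^n / (5)^(n+1).
So c_n = 1/(5)^(n+1):
  c_0 = 1/(5)^1 = 1/5.
  c_1 = 1/(5)^2 = 1/25.
  c_2 = 1/(5)^3 = 1/125.
  c_3 = 1/(5)^4 = 1/625.
The series is valid for |w/d| < 1, i.e. |z − z₀| < |d|.
Radius of convergence: R = |-3 − z₀| = |5| = 5 (distance from z₀ to the singularity z = -3).

c_0 = 1/5, c_1 = 1/25, c_2 = 1/125, c_3 = 1/625; R = 5.


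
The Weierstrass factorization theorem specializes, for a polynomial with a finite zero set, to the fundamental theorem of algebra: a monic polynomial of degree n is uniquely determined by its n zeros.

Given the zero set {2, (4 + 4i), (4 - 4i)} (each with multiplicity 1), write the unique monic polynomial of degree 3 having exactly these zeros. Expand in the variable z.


The polynomial is p(z) = ∏_{α ∈ S} (z − α), where S = {2, (4 + 4i), (4 - 4i)}.
Expanding the product yields: p(z) = z^3 -10·z^2 + 48·z -64.
Note conjugate pairs combine to real quadratics: (z − (4+4i))(z − (4−4i)) = z² − 8z + 32.
The resulting polynomial has degree 3 and real coefficients as required.

p(z) = z^3 -10·z^2 + 48·z -64.


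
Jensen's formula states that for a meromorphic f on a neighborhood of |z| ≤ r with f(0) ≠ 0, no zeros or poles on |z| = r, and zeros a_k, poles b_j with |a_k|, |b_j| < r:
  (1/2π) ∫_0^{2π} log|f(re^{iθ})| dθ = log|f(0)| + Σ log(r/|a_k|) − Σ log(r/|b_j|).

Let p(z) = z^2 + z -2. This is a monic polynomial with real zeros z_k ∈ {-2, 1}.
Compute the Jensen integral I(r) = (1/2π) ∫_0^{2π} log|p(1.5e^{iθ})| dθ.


Zeros: -2, 1; r = 1.5.
Inside |z| < r: 1. Outside (|z| ≥ r): -2.
p(0) = -2, so log|p(0)| = log(2) = 0.6931.
Apply Jensen: I(r) = log|p(0)| + Σ_k log(r/|z_k|), summed over zeros inside |z| < r.
  log(r/|z_k|) for z_k = 1: log(1.5/1) = 0.4055
  Outside zeros (-2) contribute nothing to the Jensen sum.
Sum over inside zeros: 0.4055.
I(r) = log|p(0)| + (inside sum) = 0.6931 + 0.4055 = 1.0986.
Note: since some zeros are outside |z| ≤ r, the simplified n·log(r) form does NOT apply — only the inside zeros contribute.

I(r) ≈ 1.0986.


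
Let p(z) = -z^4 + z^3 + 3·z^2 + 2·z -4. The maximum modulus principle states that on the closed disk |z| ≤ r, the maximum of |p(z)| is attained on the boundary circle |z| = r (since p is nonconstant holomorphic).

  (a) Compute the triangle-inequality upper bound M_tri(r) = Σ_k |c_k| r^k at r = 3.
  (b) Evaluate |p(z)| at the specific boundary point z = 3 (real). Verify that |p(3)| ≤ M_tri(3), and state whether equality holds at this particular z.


Coefficients: c_0 = -4, c_1 = 2, c_2 = 3, c_3 = 1, c_4 = -1. Radius r = 3.
Part (a). Triangle bound: M_tri(r) = Σ_k |c_k| r^k
  = |-4|·3^0 + |2|·3^1 + |3|·3^2 + |1|·3^3 + |-1|·3^4
  = 4 + 6 + 27 + 27 + 81 = 145.
This bounds M(r) := max_{|z|=r} |p(z)| from above; equality holds iff all terms c_k z^k can be made to align in phase at a single z on |z|=r.
Part (b). At z = 3 (real, on the circle |z| = r):
  p(3) = (-4)·3^0 + (2)·3^1 + (3)·3^2 + (1)·3^3 + (-1)·3^4 = -25.
  |p(3)| = 25.
Check: |p(3)| = 25 ≤ 145 = M_tri(3). ✓ Equality does not hold at z = 3 (the coefficients have mixed signs, so the terms do not all align in phase there).

M_tri(3) = 145; |p(3)| = 25; equality at z=3: no.


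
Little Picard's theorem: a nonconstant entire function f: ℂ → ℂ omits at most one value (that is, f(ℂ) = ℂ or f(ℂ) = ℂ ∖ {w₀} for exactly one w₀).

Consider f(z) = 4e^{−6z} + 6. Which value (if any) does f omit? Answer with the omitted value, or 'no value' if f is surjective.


Little Picard bounds the complement of f(ℂ) to at most one point.
e^{−6z} is never zero on ℂ, so 4·e^{−6z} takes every value in ℂ ∖ {0}. Adding 6 shifts the range to ℂ ∖ {6}. Thus f omits exactly the value 6.

Omitted value: 6.


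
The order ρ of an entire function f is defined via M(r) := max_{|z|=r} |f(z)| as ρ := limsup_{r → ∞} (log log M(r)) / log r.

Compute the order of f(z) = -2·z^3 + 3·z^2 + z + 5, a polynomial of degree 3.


|f(z)| ≤ Σ|c_k|·r^k = O(r^3) as r → ∞. Polynomial growth is O(e^{r^ε}) for every ε > 0 (since r^3/e^{r^ε} → 0), so ρ ≤ ε for all ε > 0, i.e. ρ = 0. Every nonconstant polynomial has order 0.
Therefore ρ = 0.

Order ρ = 0.


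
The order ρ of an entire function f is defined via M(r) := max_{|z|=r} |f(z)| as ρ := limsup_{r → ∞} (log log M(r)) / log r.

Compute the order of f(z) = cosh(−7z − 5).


cosh(w) is a linear combination of e^{iw} and e^{−iw} (or e^w, e^{−w} in the hyperbolic case), so |cosh(w)| ≤ e^{|w|}. With w = −7z − 5, |w| ≤ 7|z| + 5 = 7r + 5 on |z| = r, giving M(r) ≤ e^{7r + 5}, so ρ ≤ 1. On a suitable ray (z = it for sin/cos; z = t for sinh/cosh, t real → ∞), |cosh(−7z − 5)| grows like e^{7|t|}/2, so ρ ≥ 1. Hence ρ = 1.
Therefore ρ = 1.

Order ρ = 1.


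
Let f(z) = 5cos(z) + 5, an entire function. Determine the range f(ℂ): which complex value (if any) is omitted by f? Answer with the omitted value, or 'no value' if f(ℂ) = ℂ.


Little Picard bounds the complement of f(ℂ) to at most one point.
cos is entire and surjective onto ℂ: for every w ∈ ℂ, cos(ζ) = w has a solution ζ ∈ ℂ (e.g., via the complex inverse arccos). With ζ = z this gives z = ζ/(1). Then 5·cos(z) takes every value in 5·ℂ = ℂ, and adding 5 is a bijection of ℂ. So f is surjective and omits no value. (Note: only on the real line is cos bounded by [−1, 1].)

Omitted value: no value.


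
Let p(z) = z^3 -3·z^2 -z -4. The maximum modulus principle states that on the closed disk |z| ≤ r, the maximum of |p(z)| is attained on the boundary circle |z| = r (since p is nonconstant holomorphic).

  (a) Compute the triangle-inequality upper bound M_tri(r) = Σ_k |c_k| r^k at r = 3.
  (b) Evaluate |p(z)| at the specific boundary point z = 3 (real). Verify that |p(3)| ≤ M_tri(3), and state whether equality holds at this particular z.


Coefficients: c_0 = -4, c_1 = -1, c_2 = -3, c_3 = 1. Radius r = 3.
Part (a). Triangle bound: M_tri(r) = Σ_k |c_k| r^k
  = |-4|·3^0 + |-1|·3^1 + |-3|·3^2 + |1|·3^3
  = 4 + 3 + 27 + 27 = 61.
This bounds M(r) := max_{|z|=r} |p(z)| from above; equality holds iff all terms c_k z^k can be made to align in phase at a single z on |z|=r.
Part (b). At z = 3 (real, on the circle |z| = r):
  p(3) = (-4)·3^0 + (-1)·3^1 + (-3)·3^2 + (1)·3^3 = -7.
  |p(3)| = 7.
Check: |p(3)| = 7 ≤ 61 = M_tri(3). ✓ Equality does not hold at z = 3 (the coefficients have mixed signs, so the terms do not all align in phase there).

M_tri(3) = 61; |p(3)| = 7; equality at z=3: no.


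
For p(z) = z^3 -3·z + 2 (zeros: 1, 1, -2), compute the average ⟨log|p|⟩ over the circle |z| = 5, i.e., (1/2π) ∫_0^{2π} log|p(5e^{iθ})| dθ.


Zeros: -2, 1, 1; r = 5.
Inside |z| < r: -2, 1, 1. Outside (|z| ≥ r): ∅.
p(0) = 2, so log|p(0)| = log(2) = 0.6931.
Apply Jensen: I(r) = log|p(0)| + Σ_k log(r/|z_k|), summed over zeros inside |z| < r.
  log(r/|z_k|) for z_k = 1: log(5/1) = 1.6094
  log(r/|z_k|) for z_k = 1: log(5/1) = 1.6094
  log(r/|z_k|) for z_k = -2: log(5/2) = 0.9163
Sum over inside zeros: 4.1352.
I(r) = log|p(0)| + (inside sum) = 0.6931 + 4.1352 = 4.8283.
Closed form (all zeros inside, monic): I(r) = n·log(r) = 3·log(5) = 4.8283. ✓

I(r) ≈ 4.8283.


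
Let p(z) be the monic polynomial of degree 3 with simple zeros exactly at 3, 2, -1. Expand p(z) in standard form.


The polynomial is p(z) = ∏_{α ∈ S} (z − α), where S = {3, 2, -1}.
Expanding the product yields: p(z) = z^3 -4·z^2 + z + 6.
The resulting polynomial has degree 3 and real coefficients as required.

p(z) = z^3 -4·z^2 + z + 6.


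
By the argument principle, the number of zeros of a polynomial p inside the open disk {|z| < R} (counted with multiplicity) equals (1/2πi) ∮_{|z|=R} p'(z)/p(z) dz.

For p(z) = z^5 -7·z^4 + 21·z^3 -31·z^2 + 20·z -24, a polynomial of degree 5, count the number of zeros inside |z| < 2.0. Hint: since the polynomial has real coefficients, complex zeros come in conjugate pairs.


The zeros of p are: (2 + 2i), (2 - 2i), (0 + 1i), (0 - 1i), 3.
Their magnitudes are: 2.828, 2.828, 1, 1, 3.
Zeros with |z| < R = 2.0: (0 + 1i), (0 - 1i).
Count = 2.
By the argument principle, (1/2πi) ∮_{|z|=R} p'(z)/p(z) dz equals exactly this count.

Number of zeros inside |z| < 2.0: 2.


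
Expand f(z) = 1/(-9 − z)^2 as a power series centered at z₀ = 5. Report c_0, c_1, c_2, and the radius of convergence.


Let w = z − z₀, so z = z₀ + w.
Then -9 − z = -9 − (z₀ + w) = (-9 − z₀) − w = -14 − w.
f(z) = 1/(-14 − w)^2 = (1/(-14)^2) · (1 − w/(-14))^{−2}.
By the binomial series (1−u)^{−2} = Σ_{n≥0} C(n+1, 1) u^n for |u|<1, with u = w/(-14):
  c_n = C(n+1, 1) / (-14)^(n+2).
  c_0 = 1/(-14)^2 = 1/196.
  c_1 = 2/(-14)^3 = -1/1372.
  c_2 = 3/(-14)^4 = 3/38416.
The series is valid for |w/d| < 1, i.e. |z − z₀| < |d|.
Radius of convergence: R = |-9 − z₀| = |-14| = 14 (distance from z₀ to the singularity z = -9).

c_0 = 1/196, c_1 = -1/1372, c_2 = 3/38416; R = 14.


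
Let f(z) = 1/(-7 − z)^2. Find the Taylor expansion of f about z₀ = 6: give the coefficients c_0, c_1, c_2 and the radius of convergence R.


Let w = z − z₀, so z = z₀ + w.
Then -7 − z = -7 − (z₀ + w) = (-7 − z₀) − w = -13 − w.
f(z) = 1/(-13 − w)^2 = (1/(-13)^2) · (1 − w/(-13))^{−2}.
By the binomial series (1−u)^{−2} = Σ_{n≥0} C(n+1, 1) u^n for |u|<1, with u = w/(-13):
  c_n = C(n+1, 1) / (-13)^(n+2).
  c_0 = 1/(-13)^2 = 1/169.
  c_1 = 2/(-13)^3 = -2/2197.
  c_2 = 3/(-13)^4 = 3/28561.
The series is valid for |w/d| < 1, i.e. |z − z₀| < |d|.
Radius of convergence: R = |-7 − z₀| = |-13| = 13 (distance from z₀ to the singularity z = -7).

c_0 = 1/169, c_1 = -2/2197, c_2 = 3/28561; R = 13.


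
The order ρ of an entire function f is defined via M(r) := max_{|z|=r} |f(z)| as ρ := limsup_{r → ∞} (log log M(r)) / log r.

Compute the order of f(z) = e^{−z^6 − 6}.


|e^{−z^6 − 6}| = e^{Re(-1·z^6) + -6} ≤ e^{1|z|^6 + -6} = e^{1r^6 + -6} on |z| = r, so ρ ≤ 6. Choosing z on |z|=r so that -1·z^6 is real positive (always possible by picking arg z appropriately) gives |f(z)| = e^{1r^6 + -6}, matching the bound. The additive constant -6 does not affect log log M(r) ~ 6·log r. Hence ρ = 6.
Therefore ρ = 6.

Order ρ = 6.


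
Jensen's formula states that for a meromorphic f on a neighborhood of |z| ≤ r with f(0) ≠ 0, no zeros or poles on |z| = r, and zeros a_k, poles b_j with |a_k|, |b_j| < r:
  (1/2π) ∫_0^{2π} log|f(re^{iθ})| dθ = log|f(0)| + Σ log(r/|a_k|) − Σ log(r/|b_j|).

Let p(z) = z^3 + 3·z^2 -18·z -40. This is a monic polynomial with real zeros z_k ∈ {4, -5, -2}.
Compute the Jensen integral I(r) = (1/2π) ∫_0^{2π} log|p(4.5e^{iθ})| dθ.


Zeros: -5, -2, 4; r = 4.5.
Inside |z| < r: -2, 4. Outside (|z| ≥ r): -5.
p(0) = -40, so log|p(0)| = log(40) = 3.6889.
Apply Jensen: I(r) = log|p(0)| + Σ_k log(r/|z_k|), summed over zeros inside |z| < r.
  log(r/|z_k|) for z_k = 4: log(4.5/4) = 0.1178
  log(r/|z_k|) for z_k = -2: log(4.5/2) = 0.8109
  Outside zeros (-5) contribute nothing to the Jensen sum.
Sum over inside zeros: 0.9287.
I(r) = log|p(0)| + (inside sum) = 3.6889 + 0.9287 = 4.6176.
Note: since some zeros are outside |z| ≤ r, the simplified n·log(r) form does NOT apply — only the inside zeros contribute.

I(r) ≈ 4.6176.


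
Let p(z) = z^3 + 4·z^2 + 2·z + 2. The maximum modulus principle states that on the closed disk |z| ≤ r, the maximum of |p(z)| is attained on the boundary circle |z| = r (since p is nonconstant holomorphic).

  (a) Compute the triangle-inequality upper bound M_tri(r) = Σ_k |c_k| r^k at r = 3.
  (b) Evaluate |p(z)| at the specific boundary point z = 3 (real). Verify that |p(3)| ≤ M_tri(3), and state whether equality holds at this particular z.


Coefficients: c_0 = 2, c_1 = 2, c_2 = 4, c_3 = 1. Radius r = 3.
Part (a). Triangle bound: M_tri(r) = Σ_k |c_k| r^k
  = |2|·3^0 + |2|·3^1 + |4|·3^2 + |1|·3^3
  = 2 + 6 + 36 + 27 = 71.
This bounds M(r) := max_{|z|=r} |p(z)| from above; equality holds iff all terms c_k z^k can be made to align in phase at a single z on |z|=r.
Part (b). At z = 3 (real, on the circle |z| = r):
  p(3) = (2)·3^0 + (2)·3^1 + (4)·3^2 + (1)·3^3 = 71.
  |p(3)| = 71.
Since all nonzero coefficients share the same sign, |p(3)| = 71 = M_tri(3); the triangle bound is attained at z = 3, so in fact M(r) = 71.

M_tri(3) = 71; |p(3)| = 71; equality at z=3: yes.


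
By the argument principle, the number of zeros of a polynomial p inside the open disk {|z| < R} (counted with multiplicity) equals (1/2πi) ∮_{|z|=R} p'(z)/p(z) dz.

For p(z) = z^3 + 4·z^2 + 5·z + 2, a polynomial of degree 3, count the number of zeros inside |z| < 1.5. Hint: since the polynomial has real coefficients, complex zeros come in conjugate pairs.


The zeros of p are: -1, -1, -2.
Their magnitudes are: 1, 1, 2.
Zeros with |z| < R = 1.5: -1, -1.
Count = 2.
By the argument principle, (1/2πi) ∮_{|z|=R} p'(z)/p(z) dz equals exactly this count.

Number of zeros inside |z| < 1.5: 2.


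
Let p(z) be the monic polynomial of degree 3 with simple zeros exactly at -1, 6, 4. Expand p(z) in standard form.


The polynomial is p(z) = ∏_{α ∈ S} (z − α), where S = {-1, 6, 4}.
Expanding the product yields: p(z) = z^3 -9·z^2 + 14·z + 24.
The resulting polynomial has degree 3 and real coefficients as required.

p(z) = z^3 -9·z^2 + 14·z + 24.


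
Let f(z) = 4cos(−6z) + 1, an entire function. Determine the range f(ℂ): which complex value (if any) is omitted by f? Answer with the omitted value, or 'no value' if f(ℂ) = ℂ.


Little Picard bounds the complement of f(ℂ) to at most one point.
cos is entire and surjective onto ℂ: for every w ∈ ℂ, cos(ζ) = w has a solution ζ ∈ ℂ (e.g., via the complex inverse arccos). With ζ = −6z this gives z = ζ/(-6). Then 4·cos(−6z) takes every value in 4·ℂ = ℂ, and adding 1 is a bijection of ℂ. So f is surjective and omits no value. (Note: only on the real line is cos bounded by [−1, 1].)

Omitted value: no value.


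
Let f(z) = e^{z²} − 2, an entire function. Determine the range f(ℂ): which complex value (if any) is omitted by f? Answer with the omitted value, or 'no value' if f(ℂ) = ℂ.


Little Picard bounds the complement of f(ℂ) to at most one point.
The exponent g(z) = z² is a nonconstant polynomial, hence surjective onto ℂ. So e^{g(z)} takes every value in {e^w : w ∈ ℂ} = ℂ ∖ {0}. Adding -2 shifts the range to ℂ ∖ {-2}. f omits exactly -2.

Omitted value: -2.
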